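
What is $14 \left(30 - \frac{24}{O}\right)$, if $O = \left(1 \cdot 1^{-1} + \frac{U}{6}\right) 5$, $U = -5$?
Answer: $\frac{84}{5} \approx 16.8$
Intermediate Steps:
$O = \frac{5}{6}$ ($O = \left(1 \cdot 1^{-1} - \frac{5}{6}\right) 5 = \left(1 \cdot 1 - \frac{5}{6}\right) 5 = \left(1 - \frac{5}{6}\right) 5 = \frac{1}{6} \cdot 5 = \frac{5}{6} \approx 0.83333$)
$14 \left(30 - \frac{24}{O}\right) = 14 \left(30 - \frac{24}{\frac{5}{6}}\right) = 14 \left(30 - \frac{144}{5}\right) = 14 \cdot \frac{6}{5} = \frac{84}{5}$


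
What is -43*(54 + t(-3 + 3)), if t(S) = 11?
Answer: -2795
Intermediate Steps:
-43*(54 + t(-3 + 3)) = -43*(54 + 11) = -43*65 = -2795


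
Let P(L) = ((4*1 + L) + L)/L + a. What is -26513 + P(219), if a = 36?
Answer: -5798021/219 ≈ -26475.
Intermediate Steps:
P(L) = 36 + (4 + 2*L)/L (P(L) = ((4*1 + L) + L)/L + 36 = ((4 + L) + L)/L + 36 = (4 + 2*L)/L + 36 = 36 + (4 + 2*L)/L)
-26513 + P(219) = -26513 + (38 + 4/219) = -26513 + 8326/219 = -5798021/219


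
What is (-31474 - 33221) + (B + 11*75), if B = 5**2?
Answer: -63845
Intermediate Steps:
B = 25
(-31474 - 33221) + (B + 11*75) = (-31474 - 33221) + (25 + 11*75) = -64695 + (25 + 825) = -64695 + 850 = -63845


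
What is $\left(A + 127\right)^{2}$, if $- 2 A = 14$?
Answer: $14400$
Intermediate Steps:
$A = -7$ ($A = \left(- \frac{1}{2}\right) 14 = -7$)
$\left(A + 127\right)^{2} = \left(-7 + 127\right)^{2} = 120^{2} = 14400$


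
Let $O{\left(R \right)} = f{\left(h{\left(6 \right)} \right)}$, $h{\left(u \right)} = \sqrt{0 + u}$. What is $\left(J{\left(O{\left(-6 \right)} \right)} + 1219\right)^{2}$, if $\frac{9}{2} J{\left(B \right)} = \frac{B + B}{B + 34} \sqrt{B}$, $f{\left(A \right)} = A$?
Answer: $\frac{\left(373014 + 4 \cdot 6^{\frac{3}{4}} + 10971 \sqrt{6}\right)^{2}}{81 \left(34 + \sqrt{6}\right)^{2}} \approx 1.4861 \cdot 10^{6}$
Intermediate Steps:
$h{\left(u \right)} = \sqrt{u}$
$O{\left(R \right)} = \sqrt{6}$
$J{\left(B \right)} = \frac{4 B^{\frac{3}{2}}}{9 \left(34 + B\right)}$ ($J{\left(B \right)} = \frac{2 \frac{B + B}{B + 34} \sqrt{B}}{9} = \frac{2 \frac{2 B}{34 + B} \sqrt{B}}{9} = \frac{2 \frac{2 B^{\frac{3}{2}}}{34 + B}}{9} = \frac{4 B^{\frac{3}{2}}}{9 \left(34 + B\right)}$)
$\left(J{\left(O{\left(-6 \right)} \right)} + 1219\right)^{2} = \left(\frac{4 \left(\sqrt{6}\right)^{\frac{3}{2}}}{9 \left(34 + \sqrt{6}\right)} + 1219\right)^{2} = \left(\frac{4 \cdot 6^{\frac{3}{4}}}{9 \left(34 + \sqrt{6}\right)} + 1219\right)^{2} = \left(1219 + \frac{4 \cdot 6^{\frac{3}{4}}}{9 \left(34 + \sqrt{6}\right)}\right)^{2}$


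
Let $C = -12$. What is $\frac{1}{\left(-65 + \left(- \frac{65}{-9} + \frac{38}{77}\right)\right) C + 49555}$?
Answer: $\frac{231}{11605997} \approx 1.9903 \cdot 10^{-5}$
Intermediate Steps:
$\frac{1}{\left(-65 + \left(- \frac{65}{-9} + \frac{38}{77}\right)\right) C + 49555} = \frac{1}{\left(-65 + \left(- \frac{65}{-9} + \frac{38}{77}\right)\right) \left(-12\right) + 49555} = \frac{1}{\left(-65 + \left(\left(-65\right) \left(- \frac{1}{9}\right) + 38 \cdot \frac{1}{77}\right)\right) \left(-12\right) + 49555} = \frac{1}{\left(-65 + \left(\frac{65}{9} + \frac{38}{77}\right)\right) \left(-12\right) + 49555} = \frac{1}{\left(-65 + \frac{5347}{693}\right) \left(-12\right) + 49555} = \frac{1}{\left(- \frac{39698}{693}\right) \left(-12\right) + 49555} = \frac{1}{\frac{158792}{231} + 49555} = \frac{1}{\frac{11605997}{231}} = \frac{231}{11605997}$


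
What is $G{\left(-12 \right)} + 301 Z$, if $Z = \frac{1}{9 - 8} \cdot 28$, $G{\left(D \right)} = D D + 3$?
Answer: $8575$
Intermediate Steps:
$G{\left(D \right)} = 3 + D^{2}$ ($G{\left(D \right)} = D^{2} + 3 = 3 + D^{2}$)
$Z = 28$ ($Z = 1^{-1} \cdot 28 = 1 \cdot 28 = 28$)
$G{\left(-12 \right)} + 301 Z = \left(3 + \left(-12\right)^{2}\right) + 301 \cdot 28 = \left(3 + 144\right) + 8428 = 147 + 8428 = 8575$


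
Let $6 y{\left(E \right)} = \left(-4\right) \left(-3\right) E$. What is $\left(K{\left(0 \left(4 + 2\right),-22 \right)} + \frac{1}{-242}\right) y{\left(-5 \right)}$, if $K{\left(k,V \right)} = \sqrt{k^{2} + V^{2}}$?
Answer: $- \frac{26615}{121} \approx -219.96$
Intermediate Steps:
$y{\left(E \right)} = 2 E$ ($y{\left(E \right)} = \frac{\left(-4\right) \left(-3\right) E}{6} = \frac{12 E}{6} = 2 E$)
$K{\left(k,V \right)} = \sqrt{V^{2} + k^{2}}$
$\left(K{\left(0 \left(4 + 2\right),-22 \right)} + \frac{1}{-242}\right) y{\left(-5 \right)} = \left(\sqrt{\left(-22\right)^{2} + \left(0 \left(4 + 2\right)\right)^{2}} + \frac{1}{-242}\right) 2 \left(-5\right) = \left(\sqrt{484 + \left(0 \cdot 6\right)^{2}} - \frac{1}{242}\right) \left(-10\right) = \left(\sqrt{484 + 0^{2}} - \frac{1}{242}\right) \left(-10\right) = \left(\sqrt{484 + 0} - \frac{1}{242}\right) \left(-10\right) = \left(\sqrt{484} - \frac{1}{242}\right) \left(-10\right) = \left(22 - \frac{1}{242}\right) \left(-10\right) = \frac{5323}{242} \left(-10\right) = - \frac{26615}{121}$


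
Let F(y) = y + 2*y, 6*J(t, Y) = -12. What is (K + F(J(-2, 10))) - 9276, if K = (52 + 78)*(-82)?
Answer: -19942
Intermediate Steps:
J(t, Y) = -2 (J(t, Y) = (⅙)*(-12) = -2)
F(y) = 3*y
K = -10660 (K = 130*(-82) = -10660)
(K + F(J(-2, 10))) - 9276 = (-10660 + 3*(-2)) - 9276 = (-10660 - 6) - 9276 = -10666 - 9276 = -19942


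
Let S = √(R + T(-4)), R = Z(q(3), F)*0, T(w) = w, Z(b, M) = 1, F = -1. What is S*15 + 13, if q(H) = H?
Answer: 13 + 30*I ≈ 13.0 + 30.0*I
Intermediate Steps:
R = 0 (R = 1*0 = 0)
S = 2*I (S = √(0 - 4) = √(-4) = 2*I ≈ 2.0*I)
S*15 + 13 = (2*I)*15 + 13 = 30*I + 13 = 13 + 30*I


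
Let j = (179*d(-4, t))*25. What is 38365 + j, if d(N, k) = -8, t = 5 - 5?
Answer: 2565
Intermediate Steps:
t = 0
j = -35800 (j = (179*(-8))*25 = -1432*25 = -35800)
38365 + j = 38365 - 35800 = 2565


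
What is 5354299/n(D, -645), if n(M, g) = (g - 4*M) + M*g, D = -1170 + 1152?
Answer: 5354299/11037 ≈ 485.12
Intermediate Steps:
D = -18
n(M, g) = g - 4*M + M*g
5354299/n(D, -645) = 5354299/(-645 - 4*(-18) - 18*(-645)) = 5354299/(-645 + 72 + 11610) = 5354299/11037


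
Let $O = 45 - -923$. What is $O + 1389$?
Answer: $2357$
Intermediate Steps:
$O = 968$ ($O = 45 + 923 = 968$)
$O + 1389 = 968 + 1389 = 2357$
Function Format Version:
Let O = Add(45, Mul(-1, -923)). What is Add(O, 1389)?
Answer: 2357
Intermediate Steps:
O = 968 (O = Add(45, 923) = 968)
Add(O, 1389) = Add(968, 1389) = 2357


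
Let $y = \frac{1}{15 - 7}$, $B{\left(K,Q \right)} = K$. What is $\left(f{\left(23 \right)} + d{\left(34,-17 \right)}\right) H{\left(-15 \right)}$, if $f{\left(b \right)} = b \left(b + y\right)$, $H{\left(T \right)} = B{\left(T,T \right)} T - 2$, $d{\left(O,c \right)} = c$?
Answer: $\frac{918537}{8} \approx 1.1482 \cdot 10^{5}$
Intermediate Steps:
$y = \frac{1}{8} \approx 0.125$
$H{\left(T \right)} = -2 + T^{2}$ ($H{\left(T \right)} = T T - 2 = T^{2} - 2 = -2 + T^{2}$)
$f{\left(b \right)} = b \left(\frac{1}{8} + b\right)$ ($f{\left(b \right)} = b \left(b + \frac{1}{8}\right) = b \left(\frac{1}{8} + b\right)$)
$\left(f{\left(23 \right)} + d{\left(34,-17 \right)}\right) H{\left(-15 \right)} = \left(23 \left(\frac{1}{8} + 23\right) - 17\right) \left(-2 + \left(-15\right)^{2}\right) = \left(23 \cdot \frac{185}{8} - 17\right) \left(-2 + 225\right) = \left(\frac{4255}{8} - 17\right) 223 = \frac{4119}{8} \cdot 223 = \frac{918537}{8}$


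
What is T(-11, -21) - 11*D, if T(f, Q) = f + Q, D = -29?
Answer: 287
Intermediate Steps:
T(f, Q) = Q + f
T(-11, -21) - 11*D = (-21 - 11) - 11*(-29) = -32 - 1*(-319) = -32 + 319 = 287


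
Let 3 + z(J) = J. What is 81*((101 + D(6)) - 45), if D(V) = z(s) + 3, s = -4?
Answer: 4212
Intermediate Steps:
z(J) = -3 + J
D(V) = -4 (D(V) = (-3 - 4) + 3 = -7 + 3 = -4)
81*((101 + D(6)) - 45) = 81*((101 - 4) - 45) = 81*(97 - 45) = 81*52 = 4212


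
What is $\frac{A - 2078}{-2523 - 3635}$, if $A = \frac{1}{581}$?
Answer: $\frac{1207317}{3577798} \approx 0.33745$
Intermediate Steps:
$A = \frac{1}{581} \approx 0.0017212$
$\frac{A - 2078}{-2523 - 3635} = \frac{\frac{1}{581} - 2078}{-2523 - 3635} = - \frac{1207317}{581 \left(-6158\right)} = \left(- \frac{1207317}{581}\right) \left(- \frac{1}{6158}\right) = \frac{1207317}{3577798}$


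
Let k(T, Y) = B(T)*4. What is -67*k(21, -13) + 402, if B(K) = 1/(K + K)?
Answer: 8308/21 ≈ 395.62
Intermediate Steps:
B(K) = 1/(2*K)
k(T, Y) = 2/T (k(T, Y) = (1/(2*T))*4 = 2/T)
-67*k(21, -13) + 402 = -134/21 + 402 = 8308/21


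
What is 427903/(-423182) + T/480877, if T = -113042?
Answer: -253606050575/203498490614 ≈ -1.2462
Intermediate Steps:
427903/(-423182) + T/480877 = 427903/(-423182) - 113042/480877 = 427903*(-1/423182) - 113042*1/480877 = -427903/423182 - 113042/480877 = -253606050575/203498490614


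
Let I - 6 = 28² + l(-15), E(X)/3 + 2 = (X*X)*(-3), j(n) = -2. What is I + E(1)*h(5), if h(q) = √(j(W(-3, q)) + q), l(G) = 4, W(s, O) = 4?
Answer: 794 - 15*√3 ≈ 768.02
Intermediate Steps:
h(q) = √(-2 + q)
E(X) = -6 - 9*X² (E(X) = -6 + 3*((X*X)*(-3)) = -6 + 3*(X²*(-3)) = -6 + 3*(-3*X²) = -6 - 9*X²)
I = 794 (I = 6 + (28² + 4) = 6 + (784 + 4) = 6 + 788 = 794)
I + E(1)*h(5) = 794 + (-6 - 9*1²)*√(-2 + 5) = 794 + (-6 - 9*1)*√3 = 794 + (-6 - 9)*√3 = 794 - 15*√3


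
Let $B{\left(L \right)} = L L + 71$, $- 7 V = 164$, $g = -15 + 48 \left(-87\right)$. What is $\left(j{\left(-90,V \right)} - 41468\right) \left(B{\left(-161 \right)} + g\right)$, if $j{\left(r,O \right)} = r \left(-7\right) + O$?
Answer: $- \frac{6235740030}{7} \approx -8.9082 \cdot 10^{8}$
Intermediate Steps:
$g = -4191$ ($g = -15 - 4176 = -4191$)
$V = - \frac{164}{7}$ ($V = \left(- \frac{1}{7}\right) 164 = - \frac{164}{7} \approx -23.429$)
$B{\left(L \right)} = 71 + L^{2}$ ($B{\left(L \right)} = L^{2} + 71 = 71 + L^{2}$)
$j{\left(r,O \right)} = O - 7 r$ ($j{\left(r,O \right)} = - 7 r + O = O - 7 r$)
$\left(j{\left(-90,V \right)} - 41468\right) \left(B{\left(-161 \right)} + g\right) = \left(\left(- \frac{164}{7} - -630\right) - 41468\right) \left(\left(71 + \left(-161\right)^{2}\right) - 4191\right) = \left(\left(- \frac{164}{7} + 630\right) - 41468\right) \left(\left(71 + 25921\right) - 4191\right) = \left(\frac{4246}{7} - 41468\right) \left(25992 - 4191\right) = \left(- \frac{286030}{7}\right) 21801 = - \frac{6235740030}{7}$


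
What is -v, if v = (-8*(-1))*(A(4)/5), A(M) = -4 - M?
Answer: 64/5 ≈ 12.800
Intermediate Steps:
v = -64/5 (v = (-8*(-1))*((-4 - 1*4)/5) = 8*((-4 - 4)*(1/5)) = 8*(-8*1/5) = 8*(-8/5) = -64/5 ≈ -12.800)
-v = -1*(-64/5) = 64/5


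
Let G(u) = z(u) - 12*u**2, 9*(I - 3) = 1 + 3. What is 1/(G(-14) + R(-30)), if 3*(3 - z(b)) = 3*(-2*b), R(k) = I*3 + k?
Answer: -3/7190 ≈ -0.00041725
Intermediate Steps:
I = 31/9 (I = 3 + (1 + 3)/9 = 3 + (1/9)*4 = 3 + 4/9 = 31/9 ≈ 3.4444)
R(k) = 31/3 + k (R(k) = (31/9)*3 + k = 31/3 + k)
z(b) = 3 + 2*b (z(b) = 3 - (-2)*b = 3 + 2*b)
G(u) = 3 - 12*u**2 + 2*u (G(u) = (3 + 2*u) - 12*u**2 = 3 - 12*u**2 + 2*u)
1/(G(-14) + R(-30)) = 1/((3 - 12*(-14)**2 + 2*(-14)) + (31/3 - 30)) = 1/((3 - 12*196 - 28) - 59/3) = 1/((3 - 2352 - 28) - 59/3) = 1/(-2377 - 59/3) = 1/(-7190/3) = -3/7190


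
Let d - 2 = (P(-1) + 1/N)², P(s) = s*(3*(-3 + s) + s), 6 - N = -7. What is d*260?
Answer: 584760/13 ≈ 44982.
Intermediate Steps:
N = 13 (N = 6 - 1*(-7) = 6 + 7 = 13)
P(s) = s*(-9 + 4*s) (P(s) = s*((-9 + 3*s) + s) = s*(-9 + 4*s))
d = 29238/169 (d = 2 + (-(-9 + 4*(-1)) + 1/13)² = 2 + (-(-9 - 4) + 1/13)² = 2 + (-1*(-13) + 1/13)² = 2 + (13 + 1/13)² = 2 + (170/13)² = 2 + 28900/169 = 29238/169 ≈ 173.01)
d*260 = (29238/169)*260 = 584760/13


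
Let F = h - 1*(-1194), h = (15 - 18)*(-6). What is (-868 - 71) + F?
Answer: 273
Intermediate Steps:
h = 18 (h = -3*(-6) = 18)
F = 1212 (F = 18 - 1*(-1194) = 18 + 1194 = 1212)
(-868 - 71) + F = (-868 - 71) + 1212 = -939 + 1212 = 273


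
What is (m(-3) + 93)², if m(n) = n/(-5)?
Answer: 219024/25 ≈ 8761.0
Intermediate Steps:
m(n) = -n/5 (m(n) = n*(-⅕) = -n/5)
(m(-3) + 93)² = (-⅕*(-3) + 93)² = (⅗ + 93)² = (468/5)² = 219024/25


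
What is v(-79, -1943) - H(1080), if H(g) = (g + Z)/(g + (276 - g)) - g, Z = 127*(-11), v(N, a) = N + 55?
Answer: 291773/276 ≈ 1057.1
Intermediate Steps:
v(N, a) = 55 + N
Z = -1397
H(g) = -1397/276 - 275*g/276 (H(g) = (g - 1397)/(g + (276 - g)) - g = (-1397 + g)/276 - g = (-1397 + g)*(1/276) - g = (-1397/276 + g/276) - g = -1397/276 - 275*g/276)
v(-79, -1943) - H(1080) = (55 - 79) - (-1397/276 - 275/276*1080) = -24 - (-1397/276 - 24750/23) = -24 - 1*(-298397/276) = -24 + 298397/276 = 291773/276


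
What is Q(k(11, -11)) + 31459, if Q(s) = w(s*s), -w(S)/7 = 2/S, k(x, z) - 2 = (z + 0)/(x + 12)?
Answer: 5504267/175 ≈ 31453.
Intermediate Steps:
k(x, z) = 2 + z/(12 + x) (k(x, z) = 2 + (z + 0)/(x + 12) = 2 + z/(12 + x))
w(S) = -14/S
Q(s) = -14/s²
Q(k(11, -11)) + 31459 = -14*(12 + 11)²/(24 - 11 + 2*11)² + 31459 = -14*529/(24 - 11 + 22)² + 31459 = -14/((1/23)*35)² + 31459 = -14/(35/23)² + 31459 = -14*529/1225 + 31459 = -1058/175 + 31459 = 5504267/175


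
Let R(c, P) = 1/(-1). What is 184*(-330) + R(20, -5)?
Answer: -60721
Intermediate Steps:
R(c, P) = -1
184*(-330) + R(20, -5) = 184*(-330) - 1 = -60720 - 1 = -60721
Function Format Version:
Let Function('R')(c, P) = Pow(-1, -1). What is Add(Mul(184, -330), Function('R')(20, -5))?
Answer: -60721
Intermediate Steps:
Function('R')(c, P) = -1
Add(Mul(184, -330), Function('R')(20, -5)) = Add(Mul(184, -330), -1) = Add(-60720, -1) = -60721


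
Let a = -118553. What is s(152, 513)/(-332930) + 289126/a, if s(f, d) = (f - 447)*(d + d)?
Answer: -6037628267/3946985029 ≈ -1.5297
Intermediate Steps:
s(f, d) = 2*d*(-447 + f) (s(f, d) = (-447 + f)*(2*d) = 2*d*(-447 + f))
s(152, 513)/(-332930) + 289126/a = (2*513*(-447 + 152))/(-332930) + 289126/(-118553) = (2*513*(-295))*(-1/332930) + 289126*(-1/118553) = -302670*(-1/332930) - 289126/118553 = 30267/33293 - 289126/118553 = -6037628267/3946985029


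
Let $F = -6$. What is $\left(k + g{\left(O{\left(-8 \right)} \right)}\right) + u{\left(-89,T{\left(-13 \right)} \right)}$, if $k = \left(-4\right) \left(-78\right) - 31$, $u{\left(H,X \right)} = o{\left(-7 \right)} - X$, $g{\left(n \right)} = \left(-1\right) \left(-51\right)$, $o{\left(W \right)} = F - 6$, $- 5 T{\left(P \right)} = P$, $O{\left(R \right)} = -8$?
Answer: $\frac{1587}{5} \approx 317.4$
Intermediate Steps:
$T{\left(P \right)} = - \frac{P}{5}$
$o{\left(W \right)} = -12$ ($o{\left(W \right)} = -6 - 6 = -12$)
$g{\left(n \right)} = 51$
$u{\left(H,X \right)} = -12 - X$
$k = 281$ ($k = 312 - 31 = 281$)
$\left(k + g{\left(O{\left(-8 \right)} \right)}\right) + u{\left(-89,T{\left(-13 \right)} \right)} = \left(281 + 51\right) - \left(12 - - \frac{13}{5}\right) = 332 - \frac{73}{5} = \frac{1587}{5}$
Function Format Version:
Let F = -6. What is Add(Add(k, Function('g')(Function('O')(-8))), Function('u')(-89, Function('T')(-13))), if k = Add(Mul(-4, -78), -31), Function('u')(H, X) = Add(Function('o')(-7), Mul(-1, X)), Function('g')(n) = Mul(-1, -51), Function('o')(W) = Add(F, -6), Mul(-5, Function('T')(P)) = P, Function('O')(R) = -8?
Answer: Rational(1587, 5) ≈ 317.40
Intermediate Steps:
Function('T')(P) = Mul(Rational(-1, 5), P)
Function('o')(W) = -12 (Function('o')(W) = Add(-6, -6) = -12)
Function('g')(n) = 51
Function('u')(H, X) = Add(-12, Mul(-1, X))
k = 281 (k = Add(312, -31) = 281)
Add(Add(k, Function('g')(Function('O')(-8))), Function('u')(-89, Function('T')(-13))) = Add(Add(281, 51), Add(-12, Mul(-1, Mul(Rational(-1, 5), -13)))) = Add(332, Add(-12, Mul(-1, Rational(13, 5)))) = Add(332, Add(-12, Rational(-13, 5))) = Add(332, Rational(-73, 5)) = Rational(1587, 5)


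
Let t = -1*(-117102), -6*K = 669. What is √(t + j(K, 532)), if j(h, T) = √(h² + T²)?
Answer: √(468408 + 10*√47273)/2 ≈ 343.00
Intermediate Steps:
K = -223/2 (K = -⅙*669 = -223/2 ≈ -111.50)
t = 117102
j(h, T) = √(T² + h²)
√(t + j(K, 532)) = √(117102 + √(532² + (-223/2)²)) = √(117102 + √(283024 + 49729/4)) = √(117102 + √(1181825/4)) = √(117102 + 5*√47273/2)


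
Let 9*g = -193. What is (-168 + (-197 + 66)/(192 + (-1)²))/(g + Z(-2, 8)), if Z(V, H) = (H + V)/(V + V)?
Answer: 585990/79709 ≈ 7.3516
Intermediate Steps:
Z(V, H) = (H + V)/(2*V) (Z(V, H) = (H + V)/((2*V)) = (H + V)*(1/(2*V)) = (H + V)/(2*V))
g = -193/9 (g = (⅑)*(-193) = -193/9 ≈ -21.444)
(-168 + (-197 + 66)/(192 + (-1)²))/(g + Z(-2, 8)) = (-168 + (-197 + 66)/(192 + (-1)²))/(-193/9 + (½)*(8 - 2)/(-2)) = (-168 - 131/(192 + 1))/(-193/9 + (½)*(-½)*6) = (-168 - 131/193)/(-193/9 - 3/2) = (-168 - 131*1/193)/(-413/18) = (-168 - 131/193)*(-18/413) = -32555/193*(-18/413) = 585990/79709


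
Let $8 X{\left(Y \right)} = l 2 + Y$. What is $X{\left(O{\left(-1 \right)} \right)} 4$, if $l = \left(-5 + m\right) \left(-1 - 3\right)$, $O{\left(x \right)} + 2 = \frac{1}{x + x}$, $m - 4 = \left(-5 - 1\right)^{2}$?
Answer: $- \frac{565}{4} \approx -141.25$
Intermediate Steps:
$m = 40$ ($m = 4 + \left(-5 - 1\right)^{2} = 4 + \left(-6\right)^{2} = 4 + 36 = 40$)
$O{\left(x \right)} = -2 + \frac{1}{2 x}$ ($O{\left(x \right)} = -2 + \frac{1}{x + x} = -2 + \frac{1}{2 x}$)
$l = -140$ ($l = \left(-5 + 40\right) \left(-1 - 3\right) = 35 \left(-4\right) = -140$)
$X{\left(Y \right)} = -35 + \frac{Y}{8}$ ($X{\left(Y \right)} = \frac{\left(-140\right) 2 + Y}{8} = \frac{-280 + Y}{8} = -35 + \frac{Y}{8}$)
$X{\left(O{\left(-1 \right)} \right)} 4 = \left(-35 + \frac{-2 + \frac{1}{2 \left(-1\right)}}{8}\right) 4 = \left(-35 + \frac{-2 + \frac{1}{2} \left(-1\right)}{8}\right) 4 = \left(-35 + \frac{-2 - \frac{1}{2}}{8}\right) 4 = \left(-35 + \frac{1}{8} \left(- \frac{5}{2}\right)\right) 4 = \left(-35 - \frac{5}{16}\right) 4 = \left(- \frac{565}{16}\right) 4 = - \frac{565}{4}$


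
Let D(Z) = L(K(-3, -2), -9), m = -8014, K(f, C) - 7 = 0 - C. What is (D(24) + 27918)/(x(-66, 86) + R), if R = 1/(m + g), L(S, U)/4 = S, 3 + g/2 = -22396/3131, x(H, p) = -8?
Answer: -703194387048/201246427 ≈ -3494.2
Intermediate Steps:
g = -63578/3131 (g = -6 + 2*(-22396/3131) = -6 - 44792/3131 = -63578/3131 ≈ -20.306)
K(f, C) = 7 - C (K(f, C) = 7 + (0 - C) = 7 - C)
L(S, U) = 4*S
D(Z) = 36 (D(Z) = 4*(7 - 1*(-2)) = 4*(7 + 2) = 4*9 = 36)
R = -3131/25155412 (R = 1/(-8014 - 63578/3131) = 1/(-25155412/3131) = -3131/25155412 ≈ -0.00012447)
(D(24) + 27918)/(x(-66, 86) + R) = (36 + 27918)/(-8 - 3131/25155412) = 27954/(-201246427/25155412) = 27954*(-25155412/201246427) = -703194387048/201246427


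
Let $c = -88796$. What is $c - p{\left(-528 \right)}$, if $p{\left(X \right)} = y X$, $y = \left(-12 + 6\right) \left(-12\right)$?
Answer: $-50780$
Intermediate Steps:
$y = 72$ ($y = \left(-6\right) \left(-12\right) = 72$)
$p{\left(X \right)} = 72 X$
$c - p{\left(-528 \right)} = -88796 - 72 \left(-528\right) = -88796 - -38016 = -88796 + 38016 = -50780$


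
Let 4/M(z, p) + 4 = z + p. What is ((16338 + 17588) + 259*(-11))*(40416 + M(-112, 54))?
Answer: 38936186838/31 ≈ 1.2560e+9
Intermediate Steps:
M(z, p) = 4/(-4 + p + z) (M(z, p) = 4/(-4 + (z + p)) = 4/(-4 + (p + z)) = 4/(-4 + p + z))
((16338 + 17588) + 259*(-11))*(40416 + M(-112, 54)) = ((16338 + 17588) + 259*(-11))*(40416 + 4/(-4 + 54 - 112)) = (33926 - 2849)*(40416 + 4/(-62)) = 31077*(40416 + 4*(-1/62)) = 31077*(40416 - 2/31) = 31077*(1252894/31) = 38936186838/31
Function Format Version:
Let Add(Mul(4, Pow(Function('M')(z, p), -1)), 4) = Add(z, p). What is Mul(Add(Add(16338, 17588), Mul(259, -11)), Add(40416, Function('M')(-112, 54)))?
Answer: Rational(38936186838, 31) ≈ 1.2560e+9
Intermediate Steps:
Function('M')(z, p) = Mul(4, Pow(Add(-4, p, z), -1)) (Function('M')(z, p) = Mul(4, Pow(Add(-4, Add(z, p)), -1)) = Mul(4, Pow(Add(-4, Add(p, z)), -1)) = Mul(4, Pow(Add(-4, p, z), -1)))
Mul(Add(Add(16338, 17588), Mul(259, -11)), Add(40416, Function('M')(-112, 54))) = Mul(Add(Add(16338, 17588), Mul(259, -11)), Add(40416, Mul(4, Pow(Add(-4, 54, -112), -1)))) = Mul(Add(33926, -2849), Add(40416, Mul(4, Pow(-62, -1)))) = Mul(31077, Add(40416, Mul(4, Rational(-1, 62)))) = Mul(31077, Add(40416, Rational(-2, 31))) = Mul(31077, Rational(1252894, 31)) = Rational(38936186838, 31)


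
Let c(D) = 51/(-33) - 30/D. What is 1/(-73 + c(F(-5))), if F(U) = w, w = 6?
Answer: -11/875 ≈ -0.012571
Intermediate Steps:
F(U) = 6
c(D) = -17/11 - 30/D (c(D) = 51*(-1/33) - 30/D = -17/11 - 30/D)
1/(-73 + c(F(-5))) = 1/(-73 + (-17/11 - 30/6)) = 1/(-73 + (-17/11 - 30*⅙)) = 1/(-73 + (-17/11 - 5)) = 1/(-73 - 72/11) = 1/(-875/11) = -11/875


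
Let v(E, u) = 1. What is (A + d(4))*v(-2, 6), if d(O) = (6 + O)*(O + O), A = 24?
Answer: 104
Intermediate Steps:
d(O) = 2*O*(6 + O) (d(O) = (6 + O)*(2*O) = 2*O*(6 + O))
(A + d(4))*v(-2, 6) = (24 + 2*4*(6 + 4))*1 = (24 + 2*4*10)*1 = (24 + 80)*1 = 104*1 = 104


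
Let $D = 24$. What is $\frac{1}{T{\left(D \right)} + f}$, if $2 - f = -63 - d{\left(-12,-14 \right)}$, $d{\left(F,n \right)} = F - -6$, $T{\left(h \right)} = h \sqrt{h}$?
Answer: $- \frac{59}{10343} + \frac{48 \sqrt{6}}{10343} \approx 0.0056633$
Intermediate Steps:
$T{\left(h \right)} = h^{\frac{3}{2}}$
$d{\left(F,n \right)} = 6 + F$ ($d{\left(F,n \right)} = F + 6 = 6 + F$)
$f = 59$ ($f = 2 - \left(-63 - \left(6 - 12\right)\right) = 2 - \left(-63 - -6\right) = 2 - \left(-63 + 6\right) = 2 - -57 = 2 + 57 = 59$)
$\frac{1}{T{\left(D \right)} + f} = \frac{1}{24^{\frac{3}{2}} + 59} = \frac{1}{48 \sqrt{6} + 59} = \frac{1}{59 + 48 \sqrt{6}}$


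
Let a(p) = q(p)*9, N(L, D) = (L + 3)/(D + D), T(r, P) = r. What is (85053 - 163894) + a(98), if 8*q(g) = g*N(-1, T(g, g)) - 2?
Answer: -630737/8 ≈ -78842.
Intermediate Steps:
N(L, D) = (3 + L)/(2*D) (N(L, D) = (3 + L)/((2*D)) = (3 + L)*(1/(2*D)) = (3 + L)/(2*D))
q(g) = -⅛ (q(g) = (g*((3 - 1)/(2*g)) - 2)/8 = (g*((½)*2/g) - 2)/8 = (g/g - 2)/8 = (1 - 2)/8 = (⅛)*(-1) = -⅛)
a(p) = -9/8 (a(p) = -⅛*9 = -9/8)
(85053 - 163894) + a(98) = (85053 - 163894) - 9/8 = -78841 - 9/8 = -630737/8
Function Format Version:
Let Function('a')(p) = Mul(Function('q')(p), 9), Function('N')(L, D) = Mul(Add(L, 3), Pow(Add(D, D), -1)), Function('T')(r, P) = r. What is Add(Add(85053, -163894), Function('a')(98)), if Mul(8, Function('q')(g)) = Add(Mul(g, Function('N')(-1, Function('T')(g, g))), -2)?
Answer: Rational(-630737, 8) ≈ -78842.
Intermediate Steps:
Function('N')(L, D) = Mul(Rational(1, 2), Pow(D, -1), Add(3, L)) (Function('N')(L, D) = Mul(Add(3, L), Pow(Mul(2, D), -1)) = Mul(Add(3, L), Mul(Rational(1, 2), Pow(D, -1))) = Mul(Rational(1, 2), Pow(D, -1), Add(3, L)))
Function('q')(g) = Rational(-1, 8) (Function('q')(g) = Mul(Rational(1, 8), Add(Mul(g, Mul(Rational(1, 2), Pow(g, -1), Add(3, -1))), -2)) = Mul(Rational(1, 8), Add(Mul(g, Mul(Rational(1, 2), Pow(g, -1), 2)), -2)) = Mul(Rational(1, 8), Add(Mul(g, Pow(g, -1)), -2)) = Mul(Rational(1, 8), Add(1, -2)) = Mul(Rational(1, 8), -1) = Rational(-1, 8))
Function('a')(p) = Rational(-9, 8) (Function('a')(p) = Mul(Rational(-1, 8), 9) = Rational(-9, 8))
Add(Add(85053, -163894), Function('a')(98)) = Add(Add(85053, -163894), Rational(-9, 8)) = Add(-78841, Rational(-9, 8)) = Rational(-630737, 8)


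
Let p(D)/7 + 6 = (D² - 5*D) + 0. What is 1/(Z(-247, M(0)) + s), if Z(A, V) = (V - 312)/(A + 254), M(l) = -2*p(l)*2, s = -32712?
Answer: -7/229128 ≈ -3.0551e-5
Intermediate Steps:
p(D) = -42 - 35*D + 7*D² (p(D) = -42 + 7*((D² - 5*D) + 0) = -42 + 7*(D² - 5*D) = -42 + (-35*D + 7*D²) = -42 - 35*D + 7*D²)
M(l) = 168 - 28*l² + 140*l (M(l) = -2*(-42 - 35*l + 7*l²)*2 = (84 - 14*l² + 70*l)*2 = 168 - 28*l² + 140*l)
Z(A, V) = (-312 + V)/(254 + A)
1/(Z(-247, M(0)) + s) = 1/((-312 + (168 - 28*0² + 140*0))/(254 - 247) - 32712) = 1/((-312 + (168 - 28*0 + 0))/7 - 32712) = 1/((-312 + (168 + 0 + 0))/7 - 32712) = 1/((-312 + 168)/7 - 32712) = 1/((⅐)*(-144) - 32712) = 1/(-144/7 - 32712) = 1/(-229128/7) = -7/229128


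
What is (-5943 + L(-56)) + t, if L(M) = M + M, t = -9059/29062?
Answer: -175979469/29062 ≈ -6055.3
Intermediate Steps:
t = -9059/29062 (t = -9059*1/29062 = -9059/29062 ≈ -0.31171)
L(M) = 2*M
(-5943 + L(-56)) + t = (-5943 + 2*(-56)) - 9059/29062 = (-5943 - 112) - 9059/29062 = -6055 - 9059/29062 = -175979469/29062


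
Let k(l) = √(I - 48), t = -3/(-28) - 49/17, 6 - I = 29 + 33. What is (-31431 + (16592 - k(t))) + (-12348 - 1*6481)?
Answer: -33668 - 2*I*√26 ≈ -33668.0 - 10.198*I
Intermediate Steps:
I = -56 (I = 6 - (29 + 33) = 6 - 1*62 = 6 - 62 = -56)
t = -1321/476 (t = -3*(-1/28) - 49*1/17 = 3/28 - 49/17 = -1321/476 ≈ -2.7752)
k(l) = 2*I*√26 (k(l) = √(-56 - 48) = √(-104) = 2*I*√26)
(-31431 + (16592 - k(t))) + (-12348 - 1*6481) = (-31431 + (16592 - 2*I*√26)) + (-12348 - 1*6481) = (-31431 + (16592 - 2*I*√26)) + (-12348 - 6481) = (-14839 - 2*I*√26) - 18829 = -33668 - 2*I*√26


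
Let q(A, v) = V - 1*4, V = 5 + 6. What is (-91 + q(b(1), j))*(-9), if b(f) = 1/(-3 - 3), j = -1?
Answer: 756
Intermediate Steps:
V = 11
b(f) = -⅙ (b(f) = 1/(-6) = -⅙)
q(A, v) = 7 (q(A, v) = 11 - 1*4 = 11 - 4 = 7)
(-91 + q(b(1), j))*(-9) = (-91 + 7)*(-9) = -84*(-9) = 756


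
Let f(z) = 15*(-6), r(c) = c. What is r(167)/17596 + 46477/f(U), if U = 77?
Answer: -408897131/791820 ≈ -516.40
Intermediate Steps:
f(z) = -90
r(167)/17596 + 46477/f(U) = 167/17596 + 46477/(-90) = 167*(1/17596) + 46477*(-1/90) = 167/17596 - 46477/90 = -408897131/791820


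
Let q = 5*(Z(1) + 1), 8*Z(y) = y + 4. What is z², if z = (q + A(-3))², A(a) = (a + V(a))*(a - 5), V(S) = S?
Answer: 40642963201/4096 ≈ 9.9226e+6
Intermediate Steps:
Z(y) = ½ + y/8 (Z(y) = (y + 4)/8 = (4 + y)/8 = ½ + y/8)
q = 65/8 (q = 5*((½ + (⅛)*1) + 1) = 5*((½ + ⅛) + 1) = 5*(5/8 + 1) = 5*(13/8) = 65/8 ≈ 8.1250)
A(a) = 2*a*(-5 + a) (A(a) = (a + a)*(a - 5) = (2*a)*(-5 + a) = 2*a*(-5 + a))
z = 201601/64 (z = (65/8 + 2*(-3)*(-5 - 3))² = (65/8 + 2*(-3)*(-8))² = (65/8 + 48)² = (449/8)² = 201601/64 ≈ 3150.0)
z² = (201601/64)² = 40642963201/4096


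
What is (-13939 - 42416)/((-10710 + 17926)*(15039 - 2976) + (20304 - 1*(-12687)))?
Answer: -18785/29026533 ≈ -0.00064717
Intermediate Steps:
(-13939 - 42416)/((-10710 + 17926)*(15039 - 2976) + (20304 - 1*(-12687))) = -56355/(7216*12063 + (20304 + 12687)) = -56355/(87046608 + 32991) = -56355/87079599 = -56355*1/87079599 = -18785/29026533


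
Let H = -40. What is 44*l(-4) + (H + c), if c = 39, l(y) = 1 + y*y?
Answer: 747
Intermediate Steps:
l(y) = 1 + y²
44*l(-4) + (H + c) = 44*(1 + (-4)²) + (-40 + 39) = 44*(1 + 16) - 1 = 44*17 - 1 = 748 - 1 = 747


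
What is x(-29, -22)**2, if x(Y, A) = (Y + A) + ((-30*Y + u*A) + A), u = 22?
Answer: 97969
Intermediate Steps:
x(Y, A) = -29*Y + 24*A (x(Y, A) = (Y + A) + ((-30*Y + 22*A) + A) = (A + Y) + (-30*Y + 23*A) = -29*Y + 24*A)
x(-29, -22)**2 = (-29*(-29) + 24*(-22))**2 = (841 - 528)**2 = 313**2 = 97969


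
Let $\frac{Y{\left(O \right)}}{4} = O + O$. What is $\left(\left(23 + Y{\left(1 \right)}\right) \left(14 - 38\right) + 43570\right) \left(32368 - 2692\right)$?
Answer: $1270904376$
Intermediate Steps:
$Y{\left(O \right)} = 8 O$ ($Y{\left(O \right)} = 4 \left(O + O\right) = 4 \cdot 2 O = 8 O$)
$\left(\left(23 + Y{\left(1 \right)}\right) \left(14 - 38\right) + 43570\right) \left(32368 - 2692\right) = \left(\left(23 + 8 \cdot 1\right) \left(14 - 38\right) + 43570\right) \left(32368 - 2692\right) = \left(\left(23 + 8\right) \left(14 - 38\right) + 43570\right) 29676 = \left(31 \left(-24\right) + 43570\right) 29676 = \left(-744 + 43570\right) 29676 = 42826 \cdot 29676 = 1270904376$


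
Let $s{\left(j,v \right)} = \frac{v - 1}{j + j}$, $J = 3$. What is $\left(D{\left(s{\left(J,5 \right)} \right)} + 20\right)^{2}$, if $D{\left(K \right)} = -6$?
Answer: $196$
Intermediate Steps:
$s{\left(j,v \right)} = \frac{-1 + v}{2 j}$
$\left(D{\left(s{\left(J,5 \right)} \right)} + 20\right)^{2} = \left(-6 + 20\right)^{2} = 14^{2} = 196$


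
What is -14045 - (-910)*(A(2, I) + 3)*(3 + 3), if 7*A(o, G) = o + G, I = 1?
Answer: 4675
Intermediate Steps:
A(o, G) = G/7 + o/7 (A(o, G) = (o + G)/7 = (G + o)/7 = G/7 + o/7)
-14045 - (-910)*(A(2, I) + 3)*(3 + 3) = -14045 - (-910)*(((1/7)*1 + (1/7)*2) + 3)*(3 + 3) = -14045 - (-910)*((1/7 + 2/7) + 3)*6 = -14045 - (-910)*(3/7 + 3)*6 = -14045 - (-910)*(24/7)*6 = -14045 - (-910)*144/7 = -14045 - 1*(-18720) = -14045 + 18720 = 4675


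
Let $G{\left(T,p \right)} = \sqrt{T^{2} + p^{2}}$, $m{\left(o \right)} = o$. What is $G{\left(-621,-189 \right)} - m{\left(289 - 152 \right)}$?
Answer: $-137 + 459 \sqrt{2} \approx 512.12$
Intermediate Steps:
$G{\left(-621,-189 \right)} - m{\left(289 - 152 \right)} = \sqrt{\left(-621\right)^{2} + \left(-189\right)^{2}} - \left(289 - 152\right) = \sqrt{385641 + 35721} - \left(289 - 152\right) = \sqrt{421362} - 137 = 459 \sqrt{2} - 137 = -137 + 459 \sqrt{2}$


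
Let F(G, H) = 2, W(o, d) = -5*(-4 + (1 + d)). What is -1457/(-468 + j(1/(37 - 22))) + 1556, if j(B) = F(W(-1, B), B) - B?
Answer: 10899851/6991 ≈ 1559.1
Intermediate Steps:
W(o, d) = 15 - 5*d (W(o, d) = -5*(-3 + d) = 15 - 5*d)
j(B) = 2 - B
-1457/(-468 + j(1/(37 - 22))) + 1556 = -1457/(-468 + (2 - 1/(37 - 22))) + 1556 = -1457/(-468 + (2 - 1/15)) + 1556 = -1457/(-468 + 29/15) + 1556 = -1457/(-6991/15) + 1556 = -15/6991*(-1457) + 1556 = 21855/6991 + 1556 = 10899851/6991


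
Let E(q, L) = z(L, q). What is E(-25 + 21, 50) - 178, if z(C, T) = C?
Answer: -128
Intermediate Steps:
E(q, L) = L
E(-25 + 21, 50) - 178 = 50 - 178 = -128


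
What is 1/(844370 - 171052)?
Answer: 1/673318 ≈ 1.4852e-6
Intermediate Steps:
1/(844370 - 171052) = 1/673318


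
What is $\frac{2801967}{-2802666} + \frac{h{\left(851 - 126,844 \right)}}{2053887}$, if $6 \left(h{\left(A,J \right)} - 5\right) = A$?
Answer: $- \frac{2877285463462}{2878179631371} \approx -0.99969$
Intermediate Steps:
$h{\left(A,J \right)} = 5 + \frac{A}{6}$
$\frac{2801967}{-2802666} + \frac{h{\left(851 - 126,844 \right)}}{2053887} = \frac{2801967}{-2802666} + \frac{5 + \frac{851 - 126}{6}}{2053887} = 2801967 \left(- \frac{1}{2802666}\right) + \left(5 + \frac{851 - 126}{6}\right) \frac{1}{2053887} = - \frac{933989}{934222} + \left(5 + \frac{1}{6} \cdot 725\right) \frac{1}{2053887} = - \frac{933989}{934222} + \left(5 + \frac{725}{6}\right) \frac{1}{2053887} = - \frac{933989}{934222} + \frac{755}{6} \cdot \frac{1}{2053887} = - \frac{933989}{934222} + \frac{755}{12323322} = - \frac{2877285463462}{2878179631371}$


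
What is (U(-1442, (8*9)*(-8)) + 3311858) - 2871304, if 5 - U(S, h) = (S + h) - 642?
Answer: 443219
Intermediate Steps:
U(S, h) = 647 - S - h (U(S, h) = 5 - ((S + h) - 642) = 5 - (-642 + S + h) = 5 + (642 - S - h) = 647 - S - h)
(U(-1442, (8*9)*(-8)) + 3311858) - 2871304 = ((647 - 1*(-1442) - 8*9*(-8)) + 3311858) - 2871304 = ((647 + 1442 - 72*(-8)) + 3311858) - 2871304 = ((647 + 1442 - 1*(-576)) + 3311858) - 2871304 = ((647 + 1442 + 576) + 3311858) - 2871304 = (2665 + 3311858) - 2871304 = 3314523 - 2871304 = 443219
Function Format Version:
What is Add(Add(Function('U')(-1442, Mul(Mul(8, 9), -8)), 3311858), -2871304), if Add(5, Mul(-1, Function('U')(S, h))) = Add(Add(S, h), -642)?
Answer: 443219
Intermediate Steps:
Function('U')(S, h) = Add(647, Mul(-1, S), Mul(-1, h)) (Function('U')(S, h) = Add(5, Mul(-1, Add(Add(S, h), -642))) = Add(5, Mul(-1, Add(-642, S, h))) = Add(5, Add(642, Mul(-1, S), Mul(-1, h))) = Add(647, Mul(-1, S), Mul(-1, h)))
Add(Add(Function('U')(-1442, Mul(Mul(8, 9), -8)), 3311858), -2871304) = Add(Add(Add(647, Mul(-1, -1442), Mul(-1, Mul(Mul(8, 9), -8))), 3311858), -2871304) = Add(Add(Add(647, 1442, Mul(-1, Mul(72, -8))), 3311858), -2871304) = Add(Add(Add(647, 1442, Mul(-1, -576)), 3311858), -2871304) = Add(Add(Add(647, 1442, 576), 3311858), -2871304) = Add(Add(2665, 3311858), -2871304) = Add(3314523, -2871304) = 443219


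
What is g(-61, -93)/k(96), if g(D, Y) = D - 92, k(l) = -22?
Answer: 153/22 ≈ 6.9545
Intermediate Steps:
g(D, Y) = -92 + D
g(-61, -93)/k(96) = (-92 - 61)/(-22) = -153*(-1/22) = 153/22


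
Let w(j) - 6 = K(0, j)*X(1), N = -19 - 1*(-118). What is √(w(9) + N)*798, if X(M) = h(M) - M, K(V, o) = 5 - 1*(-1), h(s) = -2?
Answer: 798*√87 ≈ 7443.3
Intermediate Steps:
N = 99 (N = -19 + 118 = 99)
K(V, o) = 6 (K(V, o) = 5 + 1 = 6)
X(M) = -2 - M
w(j) = -12 (w(j) = 6 + 6*(-2 - 1*1) = 6 + 6*(-2 - 1) = 6 + 6*(-3) = 6 - 18 = -12)
√(w(9) + N)*798 = √(-12 + 99)*798 = √87*798 = 798*√87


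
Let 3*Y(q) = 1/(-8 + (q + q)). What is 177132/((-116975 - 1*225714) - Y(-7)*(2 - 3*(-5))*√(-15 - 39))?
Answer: -14689687483416/28419451675349 - 33123684*I*√6/28419451675349 ≈ -0.51689 - 2.855e-6*I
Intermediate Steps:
Y(q) = 1/(3*(-8 + 2*q)) (Y(q) = 1/(3*(-8 + (q + q))) = 1/(3*(-8 + 2*q)))
177132/((-116975 - 1*225714) - Y(-7)*(2 - 3*(-5))*√(-15 - 39)) = 177132/((-116975 - 1*225714) - (1/(6*(-4 - 7)))*(2 - 3*(-5))*√(-15 - 39)) = 177132/((-116975 - 225714) - ((⅙)/(-11))*(2 + 15)*√(-54)) = 177132/(-342689 - ((⅙)*(-1/11))*17*3*I*√6) = 177132/(-342689 - (-1/66*17)*3*I*√6) = 177132/(-342689 - (-17)*3*I*√6/66) = 177132/(-342689 - (-17)*I*√6/22) = 177132/(-342689 + 17*I*√6/22)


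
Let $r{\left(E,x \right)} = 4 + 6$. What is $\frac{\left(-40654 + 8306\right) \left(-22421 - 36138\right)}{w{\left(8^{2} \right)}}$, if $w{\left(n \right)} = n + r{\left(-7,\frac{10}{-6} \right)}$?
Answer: $\frac{947133266}{37} \approx 2.5598 \cdot 10^{7}$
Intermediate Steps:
$r{\left(E,x \right)} = 10$
$w{\left(n \right)} = 10 + n$ ($w{\left(n \right)} = n + 10 = 10 + n$)
$\frac{\left(-40654 + 8306\right) \left(-22421 - 36138\right)}{w{\left(8^{2} \right)}} = \frac{\left(-40654 + 8306\right) \left(-22421 - 36138\right)}{10 + 8^{2}} = \frac{\left(-32348\right) \left(-58559\right)}{10 + 64} = \frac{1894266532}{74} = 1894266532 \cdot \frac{1}{74} = \frac{947133266}{37}$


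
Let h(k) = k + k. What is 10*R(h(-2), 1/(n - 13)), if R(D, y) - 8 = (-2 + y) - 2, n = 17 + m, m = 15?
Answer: 770/19 ≈ 40.526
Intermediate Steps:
h(k) = 2*k
n = 32 (n = 17 + 15 = 32)
R(D, y) = 4 + y (R(D, y) = 8 + ((-2 + y) - 2) = 8 + (-4 + y) = 4 + y)
10*R(h(-2), 1/(n - 13)) = 10*(4 + 1/(32 - 13)) = 10*(4 + 1/19) = 10*(77/19) = 770/19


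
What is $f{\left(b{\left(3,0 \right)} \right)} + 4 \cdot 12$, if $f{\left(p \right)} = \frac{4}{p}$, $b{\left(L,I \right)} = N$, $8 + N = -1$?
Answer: $\frac{428}{9} \approx 47.556$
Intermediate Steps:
$N = -9$ ($N = -8 - 1 = -9$)
$b{\left(L,I \right)} = -9$
$f{\left(b{\left(3,0 \right)} \right)} + 4 \cdot 12 = \frac{4}{-9} + 4 \cdot 12 = 4 \left(- \frac{1}{9}\right) + 48 = - \frac{4}{9} + 48 = \frac{428}{9}$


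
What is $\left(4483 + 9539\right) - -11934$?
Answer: $25956$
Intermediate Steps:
$\left(4483 + 9539\right) - -11934 = 14022 + 11934 = 25956$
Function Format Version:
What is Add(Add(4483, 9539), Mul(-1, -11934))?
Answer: 25956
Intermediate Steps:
Add(Add(4483, 9539), Mul(-1, -11934)) = Add(14022, 11934) = 25956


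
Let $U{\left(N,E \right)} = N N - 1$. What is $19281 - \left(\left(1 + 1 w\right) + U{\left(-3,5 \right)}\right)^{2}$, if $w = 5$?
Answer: $19085$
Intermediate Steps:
$U{\left(N,E \right)} = -1 + N^{2}$ ($U{\left(N,E \right)} = N^{2} - 1 = -1 + N^{2}$)
$19281 - \left(\left(1 + 1 w\right) + U{\left(-3,5 \right)}\right)^{2} = 19281 - \left(\left(1 + 1 \cdot 5\right) - \left(1 - \left(-3\right)^{2}\right)\right)^{2} = 19281 - \left(\left(1 + 5\right) + \left(-1 + 9\right)\right)^{2} = 19281 - \left(6 + 8\right)^{2} = 19281 - 14^{2} = 19281 - 196 = 19085$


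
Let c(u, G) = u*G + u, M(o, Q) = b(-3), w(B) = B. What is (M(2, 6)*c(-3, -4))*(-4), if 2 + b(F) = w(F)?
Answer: 180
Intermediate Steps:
b(F) = -2 + F
M(o, Q) = -5 (M(o, Q) = -2 - 3 = -5)
c(u, G) = u + G*u (c(u, G) = G*u + u = u + G*u)
(M(2, 6)*c(-3, -4))*(-4) = -(-15)*(1 - 4)*(-4) = -(-15)*(-3)*(-4) = -5*9*(-4) = -45*(-4) = 180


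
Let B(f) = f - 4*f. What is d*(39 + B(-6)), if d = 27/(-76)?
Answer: -81/4 ≈ -20.250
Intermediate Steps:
d = -27/76 (d = 27*(-1/76) = -27/76 ≈ -0.35526)
B(f) = -3*f
d*(39 + B(-6)) = -27*(39 - 3*(-6))/76 = -27*(39 + 18)/76 = -27/76*57 = -81/4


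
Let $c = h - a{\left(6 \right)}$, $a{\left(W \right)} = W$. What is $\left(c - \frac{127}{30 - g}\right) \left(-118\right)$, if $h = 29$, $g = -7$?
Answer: $- \frac{85432}{37} \approx -2309.0$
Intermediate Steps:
$c = 23$ ($c = 29 - 6 = 23$)
$\left(c - \frac{127}{30 - g}\right) \left(-118\right) = \left(23 - \frac{127}{30 - -7}\right) \left(-118\right) = \left(23 - \frac{127}{30 + 7}\right) \left(-118\right) = \left(23 - \frac{127}{37}\right) \left(-118\right) = \frac{724}{37} \left(-118\right) = - \frac{85432}{37}$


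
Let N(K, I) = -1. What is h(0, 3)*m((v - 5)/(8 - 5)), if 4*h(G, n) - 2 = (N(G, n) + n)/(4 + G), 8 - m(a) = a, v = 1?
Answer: 35/6 ≈ 5.8333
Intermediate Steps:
m(a) = 8 - a
h(G, n) = ½ + (-1 + n)/(4*(4 + G)) (h(G, n) = ½ + ((-1 + n)/(4 + G))/4 = ½ + (-1 + n)/(4*(4 + G)))
h(0, 3)*m((v - 5)/(8 - 5)) = ((7 + 3 + 2*0)/(4*(4 + 0)))*(8 - (1 - 5)/(8 - 5)) = ((¼)*(7 + 3 + 0)/4)*(8 - (-4)/3) = ((¼)*(¼)*10)*(8 - (-4)/3) = 5*(8 - 1*(-4/3))/8 = 5*(8 + 4/3)/8 = (5/8)*(28/3) = 35/6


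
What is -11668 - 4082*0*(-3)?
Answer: -11668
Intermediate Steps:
-11668 - 4082*0*(-3) = -11668 - 4082*0 = -11668 - 1*0 = -11668 + 0 = -11668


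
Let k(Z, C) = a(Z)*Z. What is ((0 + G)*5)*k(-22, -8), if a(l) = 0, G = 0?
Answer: 0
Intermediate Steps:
k(Z, C) = 0 (k(Z, C) = 0*Z = 0)
((0 + G)*5)*k(-22, -8) = ((0 + 0)*5)*0 = (0*5)*0 = 0*0 = 0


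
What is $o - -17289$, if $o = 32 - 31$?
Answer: $17290$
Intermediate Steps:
$o = 1$ ($o = 32 - 31 = 1$)
$o - -17289 = 1 - -17289 = 1 + 17289 = 17290$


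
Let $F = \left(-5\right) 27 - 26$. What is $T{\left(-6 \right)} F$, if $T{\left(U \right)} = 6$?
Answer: $-966$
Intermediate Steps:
$F = -161$ ($F = -135 - 26 = -161$)
$T{\left(-6 \right)} F = 6 \left(-161\right) = -966$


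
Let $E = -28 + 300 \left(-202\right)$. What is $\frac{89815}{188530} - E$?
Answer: $\frac{2286057331}{37706} \approx 60629.0$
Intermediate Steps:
$E = -60628$ ($E = -28 - 60600 = -60628$)
$\frac{89815}{188530} - E = \frac{89815}{188530} - -60628 = 89815 \cdot \frac{1}{188530} + 60628 = \frac{17963}{37706} + 60628 = \frac{2286057331}{37706}$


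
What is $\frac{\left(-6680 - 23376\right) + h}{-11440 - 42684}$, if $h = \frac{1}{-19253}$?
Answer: $\frac{578668169}{1042049372} \approx 0.55532$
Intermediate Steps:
$h = - \frac{1}{19253} \approx -5.194 \cdot 10^{-5}$
$\frac{\left(-6680 - 23376\right) + h}{-11440 - 42684} = \frac{\left(-6680 - 23376\right) - \frac{1}{19253}}{-11440 - 42684} = \frac{\left(-6680 - 23376\right) - \frac{1}{19253}}{-54124} = \left(-30056 - \frac{1}{19253}\right) \left(- \frac{1}{54124}\right) = \left(- \frac{578668169}{19253}\right) \left(- \frac{1}{54124}\right) = \frac{578668169}{1042049372}$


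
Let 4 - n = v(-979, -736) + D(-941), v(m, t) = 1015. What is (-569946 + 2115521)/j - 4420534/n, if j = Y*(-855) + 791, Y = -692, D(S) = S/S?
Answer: 1310256955367/299780206 ≈ 4370.7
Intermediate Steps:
D(S) = 1
n = -1012 (n = 4 - (1015 + 1) = 4 - 1*1016 = 4 - 1016 = -1012)
j = 592451 (j = -692*(-855) + 791 = 591660 + 791 = 592451)
(-569946 + 2115521)/j - 4420534/n = (-569946 + 2115521)/592451 - 4420534/(-1012) = 1545575*(1/592451) - 4420534*(-1/1012) = 1545575/592451 + 2210267/506 = 1310256955367/299780206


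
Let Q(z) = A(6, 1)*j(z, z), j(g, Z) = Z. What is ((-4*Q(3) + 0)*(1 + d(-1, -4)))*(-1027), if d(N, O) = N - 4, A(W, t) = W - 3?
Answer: -147888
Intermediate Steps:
A(W, t) = -3 + W
Q(z) = 3*z (Q(z) = (-3 + 6)*z = 3*z)
d(N, O) = -4 + N
((-4*Q(3) + 0)*(1 + d(-1, -4)))*(-1027) = ((-12*3 + 0)*(1 + (-4 - 1)))*(-1027) = ((-4*9 + 0)*(1 - 5))*(-1027) = ((-36 + 0)*(-4))*(-1027) = -36*(-4)*(-1027) = 144*(-1027) = -147888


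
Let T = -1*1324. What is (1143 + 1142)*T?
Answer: -3025340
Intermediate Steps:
T = -1324
(1143 + 1142)*T = (1143 + 1142)*(-1324) = 2285*(-1324) = -3025340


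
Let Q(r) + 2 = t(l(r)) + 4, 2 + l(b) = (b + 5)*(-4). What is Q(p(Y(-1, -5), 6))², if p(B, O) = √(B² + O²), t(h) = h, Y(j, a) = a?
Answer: 1376 + 160*√61 ≈ 2625.6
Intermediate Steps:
l(b) = -22 - 4*b (l(b) = -2 + (b + 5)*(-4) = -2 + (5 + b)*(-4) = -2 + (-20 - 4*b) = -22 - 4*b)
Q(r) = -20 - 4*r (Q(r) = -2 + ((-22 - 4*r) + 4) = -2 + (-18 - 4*r) = -20 - 4*r)
Q(p(Y(-1, -5), 6))² = (-20 - 4*√((-5)² + 6²))² = (-20 - 4*√(25 + 36))² = (-20 - 4*√61)²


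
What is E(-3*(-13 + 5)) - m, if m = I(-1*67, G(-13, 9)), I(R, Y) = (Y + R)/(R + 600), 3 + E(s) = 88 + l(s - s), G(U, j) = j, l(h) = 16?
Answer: 53891/533 ≈ 101.11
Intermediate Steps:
E(s) = 101 (E(s) = -3 + (88 + 16) = -3 + 104 = 101)
I(R, Y) = (R + Y)/(600 + R)
m = -58/533 (m = (-1*67 + 9)/(600 - 1*67) = (-67 + 9)/(600 - 67) = -58/533 ≈ -0.10882)
E(-3*(-13 + 5)) - m = 101 - 1*(-58/533) = 101 + 58/533 = 53891/533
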